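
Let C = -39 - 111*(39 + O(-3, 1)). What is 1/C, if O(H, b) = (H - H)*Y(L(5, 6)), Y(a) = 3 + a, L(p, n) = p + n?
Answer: -1/4368 ≈ -0.00022894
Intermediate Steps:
L(p, n) = n + p
O(H, b) = 0 (O(H, b) = (H - H)*(3 + (6 + 5)) = 0*(3 + 11) = 0*14 = 0)
C = -4368 (C = -39 - 111*(39 + 0) = -39 - 111*39 = -39 - 4329 = -4368)
1/C = 1/(-4368) = -1/4368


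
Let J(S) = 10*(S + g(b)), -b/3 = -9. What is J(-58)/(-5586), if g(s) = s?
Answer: 155/2793 ≈ 0.055496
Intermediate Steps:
b = 27 (b = -3*(-9) = 27)
J(S) = 270 + 10*S (J(S) = 10*(S + 27) = 10*(27 + S) = 270 + 10*S)
J(-58)/(-5586) = (270 + 10*(-58))/(-5586) = (270 - 580)*(-1/5586) = -310*(-1/5586) = 155/2793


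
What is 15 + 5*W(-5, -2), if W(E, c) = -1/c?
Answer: 35/2 ≈ 17.500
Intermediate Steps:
15 + 5*W(-5, -2) = 15 + 5*(-1/(-2)) = 15 + 5*(-1*(-½)) = 15 + 5*(½) = 15 + 5/2 = 35/2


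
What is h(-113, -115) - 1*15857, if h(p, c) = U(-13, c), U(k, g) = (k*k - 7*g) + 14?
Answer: -14869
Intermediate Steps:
U(k, g) = 14 + k² - 7*g (U(k, g) = (k² - 7*g) + 14 = 14 + k² - 7*g)
h(p, c) = 183 - 7*c (h(p, c) = 14 + (-13)² - 7*c = 14 + 169 - 7*c = 183 - 7*c)
h(-113, -115) - 1*15857 = (183 - 7*(-115)) - 1*15857 = (183 + 805) - 15857 = 988 - 15857 = -14869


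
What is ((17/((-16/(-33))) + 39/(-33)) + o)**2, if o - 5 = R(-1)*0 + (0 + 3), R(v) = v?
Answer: 54331641/30976 ≈ 1754.0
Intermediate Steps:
o = 8 (o = 5 + (-1*0 + (0 + 3)) = 5 + (0 + 3) = 5 + 3 = 8)
((17/((-16/(-33))) + 39/(-33)) + o)**2 = ((17/((-16/(-33))) + 39/(-33)) + 8)**2 = ((17/((-16*(-1/33))) + 39*(-1/33)) + 8)**2 = ((17/(16/33) - 13/11) + 8)**2 = ((17*(33/16) - 13/11) + 8)**2 = ((561/16 - 13/11) + 8)**2 = (5963/176 + 8)**2 = (7371/176)**2 = 54331641/30976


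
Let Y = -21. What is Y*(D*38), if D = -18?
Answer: 14364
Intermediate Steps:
Y*(D*38) = -(-378)*38 = -21*(-684) = 14364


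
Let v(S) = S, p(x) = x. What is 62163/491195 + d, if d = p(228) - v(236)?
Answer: -3867397/491195 ≈ -7.8734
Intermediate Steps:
d = -8 (d = 228 - 1*236 = 228 - 236 = -8)
62163/491195 + d = 62163/491195 - 8 = -3867397/491195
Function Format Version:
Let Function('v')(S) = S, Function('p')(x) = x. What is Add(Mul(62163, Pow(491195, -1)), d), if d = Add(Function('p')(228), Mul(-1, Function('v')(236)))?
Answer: Rational(-3867397, 491195) ≈ -7.8734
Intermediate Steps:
d = -8 (d = Add(228, Mul(-1, 236)) = Add(228, -236) = -8)
Add(Mul(62163, Pow(491195, -1)), d) = Add(Mul(62163, Pow(491195, -1)), -8) = Add(Mul(62163, Rational(1, 491195)), -8) = Add(Rational(62163, 491195), -8) = Rational(-3867397, 491195)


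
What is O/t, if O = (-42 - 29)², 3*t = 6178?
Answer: 15123/6178 ≈ 2.4479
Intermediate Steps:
t = 6178/3 (t = (⅓)*6178 = 6178/3 ≈ 2059.3)
O = 5041 (O = (-71)² = 5041)
O/t = 5041/(6178/3) = 5041*(3/6178) = 15123/6178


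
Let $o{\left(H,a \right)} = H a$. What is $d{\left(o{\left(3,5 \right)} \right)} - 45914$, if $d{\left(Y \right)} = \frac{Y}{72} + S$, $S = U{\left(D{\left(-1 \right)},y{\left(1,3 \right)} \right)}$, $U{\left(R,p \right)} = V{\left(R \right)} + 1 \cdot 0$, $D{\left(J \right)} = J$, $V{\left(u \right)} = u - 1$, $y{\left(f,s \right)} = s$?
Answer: $- \frac{1101979}{24} \approx -45916.0$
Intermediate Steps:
$V{\left(u \right)} = -1 + u$
$U{\left(R,p \right)} = -1 + R$ ($U{\left(R,p \right)} = \left(-1 + R\right) + 1 \cdot 0 = \left(-1 + R\right) + 0 = -1 + R$)
$S = -2$ ($S = -1 - 1 = -2$)
$d{\left(Y \right)} = -2 + \frac{Y}{72}$ ($d{\left(Y \right)} = \frac{Y}{72} - 2 = -2 + \frac{Y}{72}$)
$d{\left(o{\left(3,5 \right)} \right)} - 45914 = \left(-2 + \frac{3 \cdot 5}{72}\right) - 45914 = \left(-2 + \frac{1}{72} \cdot 15\right) - 45914 = \left(-2 + \frac{5}{24}\right) - 45914 = - \frac{43}{24} - 45914 = - \frac{1101979}{24}$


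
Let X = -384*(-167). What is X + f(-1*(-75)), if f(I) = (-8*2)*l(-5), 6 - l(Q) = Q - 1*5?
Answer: 63872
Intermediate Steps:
l(Q) = 11 - Q (l(Q) = 6 - (Q - 1*5) = 6 - (Q - 5) = 6 - (-5 + Q) = 6 + (5 - Q) = 11 - Q)
f(I) = -256 (f(I) = (-8*2)*(11 - 1*(-5)) = -16*(11 + 5) = -16*16 = -256)
X = 64128
X + f(-1*(-75)) = 64128 - 256 = 63872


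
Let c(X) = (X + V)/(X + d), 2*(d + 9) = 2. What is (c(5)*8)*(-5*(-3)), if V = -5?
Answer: 0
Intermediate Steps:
d = -8 (d = -9 + (½)*2 = -9 + 1 = -8)
c(X) = (-5 + X)/(-8 + X) (c(X) = (X - 5)/(X - 8) = (-5 + X)/(-8 + X))
(c(5)*8)*(-5*(-3)) = (((-5 + 5)/(-8 + 5))*8)*(-5*(-3)) = ((0/(-3))*8)*15 = (-⅓*0*8)*15 = (0*8)*15 = 0*15 = 0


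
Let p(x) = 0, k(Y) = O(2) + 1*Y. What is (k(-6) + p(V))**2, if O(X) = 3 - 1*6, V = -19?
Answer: 81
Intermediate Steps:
O(X) = -3 (O(X) = 3 - 6 = -3)
k(Y) = -3 + Y (k(Y) = -3 + 1*Y = -3 + Y)
(k(-6) + p(V))**2 = ((-3 - 6) + 0)**2 = (-9 + 0)**2 = (-9)**2 = 81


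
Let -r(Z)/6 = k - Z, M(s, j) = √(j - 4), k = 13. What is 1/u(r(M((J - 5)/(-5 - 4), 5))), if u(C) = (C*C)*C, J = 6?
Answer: -1/373248 ≈ -2.6792e-6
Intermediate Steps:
M(s, j) = √(-4 + j)
r(Z) = -78 + 6*Z (r(Z) = -6*(13 - Z) = -78 + 6*Z)
u(C) = C³ (u(C) = C²*C = C³)
1/u(r(M((J - 5)/(-5 - 4), 5))) = 1/((-78 + 6*√(-4 + 5))³) = 1/((-78 + 6*√1)³) = 1/((-78 + 6*1)³) = 1/((-78 + 6)³) = 1/((-72)³) = 1/(-373248) = -1/373248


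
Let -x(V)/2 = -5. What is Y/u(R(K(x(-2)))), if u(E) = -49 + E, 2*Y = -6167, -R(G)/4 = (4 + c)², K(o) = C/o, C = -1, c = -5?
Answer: 6167/106 ≈ 58.179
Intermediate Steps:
x(V) = 10 (x(V) = -2*(-5) = 10)
K(o) = -1/o
R(G) = -4 (R(G) = -4*(4 - 5)² = -4*(-1)² = -4*1 = -4)
Y = -6167/2 (Y = (½)*(-6167) = -6167/2 ≈ -3083.5)
Y/u(R(K(x(-2)))) = -6167/(2*(-49 - 4)) = -6167/2/(-53) = -6167/2*(-1/53) = 6167/106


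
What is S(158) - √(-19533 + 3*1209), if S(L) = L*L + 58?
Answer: 25022 - I*√15906 ≈ 25022.0 - 126.12*I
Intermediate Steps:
S(L) = 58 + L² (S(L) = L² + 58 = 58 + L²)
S(158) - √(-19533 + 3*1209) = (58 + 158²) - √(-19533 + 3*1209) = (58 + 24964) - √(-19533 + 3627) = 25022 - √(-15906) = 25022 - I*√15906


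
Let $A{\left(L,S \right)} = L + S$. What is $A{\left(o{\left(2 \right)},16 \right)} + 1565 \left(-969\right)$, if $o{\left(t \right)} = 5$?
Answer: $-1516464$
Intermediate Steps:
$A{\left(o{\left(2 \right)},16 \right)} + 1565 \left(-969\right) = \left(5 + 16\right) + 1565 \left(-969\right) = 21 - 1516485 = -1516464$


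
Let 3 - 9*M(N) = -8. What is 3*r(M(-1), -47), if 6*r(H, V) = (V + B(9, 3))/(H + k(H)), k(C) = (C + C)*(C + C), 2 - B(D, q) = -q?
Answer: -1701/583 ≈ -2.9177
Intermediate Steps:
B(D, q) = 2 + q (B(D, q) = 2 - (-1)*q = 2 + q)
M(N) = 11/9 (M(N) = 1/3 - 1/9*(-8) = 1/3 + 8/9 = 11/9)
k(C) = 4*C**2 (k(C) = (2*C)*(2*C) = 4*C**2)
r(H, V) = (5 + V)/(6*(H + 4*H**2)) (r(H, V) = ((V + (2 + 3))/(H + 4*H**2))/6 = ((V + 5)/(H + 4*H**2))/6 = ((5 + V)/(H + 4*H**2))/6 = (5 + V)/(6*(H + 4*H**2)))
3*r(M(-1), -47) = 3*((5 - 47)/(6*(11/9)*(1 + 4*(11/9)))) = 3*((1/6)*(9/11)*(-42)/(1 + 44/9)) = 3*((1/6)*(9/11)*(-42)/(53/9)) = 3*((1/6)*(9/11)*(9/53)*(-42)) = 3*(-567/583) = -1701/583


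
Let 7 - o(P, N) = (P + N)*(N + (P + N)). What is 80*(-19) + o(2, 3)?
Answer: -1553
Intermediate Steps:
o(P, N) = 7 - (N + P)*(P + 2*N) (o(P, N) = 7 - (P + N)*(N + (P + N)) = 7 - (N + P)*(N + (N + P)) = 7 - (N + P)*(P + 2*N))
80*(-19) + o(2, 3) = 80*(-19) + (7 - 1*2**2 - 2*3**2 - 3*3*2) = -1520 + (7 - 1*4 - 2*9 - 18) = -1520 + (7 - 4 - 18 - 18) = -1520 - 33 = -1553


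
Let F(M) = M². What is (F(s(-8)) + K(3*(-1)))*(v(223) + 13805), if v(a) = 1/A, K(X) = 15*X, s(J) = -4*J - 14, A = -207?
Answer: 88586654/23 ≈ 3.8516e+6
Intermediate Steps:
s(J) = -14 - 4*J
v(a) = -1/207 (v(a) = 1/(-207) = -1/207)
(F(s(-8)) + K(3*(-1)))*(v(223) + 13805) = ((-14 - 4*(-8))² + 15*(3*(-1)))*(-1/207 + 13805) = ((-14 + 32)² + 15*(-3))*(2857634/207) = (18² - 45)*(2857634/207) = (324 - 45)*(2857634/207) = 279*(2857634/207) = 88586654/23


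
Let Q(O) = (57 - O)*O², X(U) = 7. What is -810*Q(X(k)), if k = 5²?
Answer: -1984500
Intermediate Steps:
k = 25
Q(O) = O²*(57 - O)
-810*Q(X(k)) = -810*7²*(57 - 1*7) = -39690*(57 - 7) = -39690*50 = -810*2450 = -1984500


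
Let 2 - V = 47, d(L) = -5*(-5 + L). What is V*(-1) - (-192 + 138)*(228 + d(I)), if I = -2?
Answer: 14247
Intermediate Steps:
d(L) = 25 - 5*L
V = -45 (V = 2 - 1*47 = 2 - 47 = -45)
V*(-1) - (-192 + 138)*(228 + d(I)) = -45*(-1) - (-192 + 138)*(228 + (25 - 5*(-2))) = 45 - (-54)*(228 + (25 + 10)) = 45 - (-54)*(228 + 35) = 45 - (-54)*263 = 45 - 1*(-14202) = 45 + 14202 = 14247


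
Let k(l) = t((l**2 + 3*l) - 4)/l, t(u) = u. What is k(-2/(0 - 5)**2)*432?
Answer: 571536/25 ≈ 22861.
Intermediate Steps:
k(l) = (-4 + l**2 + 3*l)/l (k(l) = ((l**2 + 3*l) - 4)/l = (-4 + l**2 + 3*l)/l)
k(-2/(0 - 5)**2)*432 = (3 - 2/(0 - 5)**2 - 4*(-(0 - 5)**2/2))*432 = (3 - 2/((-5)**2) - 4/((-2/((-5)**2))))*432 = (3 - 2/25 - 4/((-2/25)))*432 = (3 - 2*1/25 - 4/((-2*1/25)))*432 = (3 - 2/25 - 4/(-2/25))*432 = (3 - 2/25 - 4*(-25/2))*432 = (3 - 2/25 + 50)*432 = (1323/25)*432 = 571536/25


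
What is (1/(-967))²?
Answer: 1/935089 ≈ 1.0694e-6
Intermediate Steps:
(1/(-967))² = (-1/967)² = 1/935089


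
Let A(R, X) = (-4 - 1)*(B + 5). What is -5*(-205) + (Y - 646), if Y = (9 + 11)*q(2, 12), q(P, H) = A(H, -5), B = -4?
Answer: 279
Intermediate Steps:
A(R, X) = -5 (A(R, X) = (-4 - 1)*(-4 + 5) = -5*1 = -5)
q(P, H) = -5
Y = -100 (Y = (9 + 11)*(-5) = 20*(-5) = -100)
-5*(-205) + (Y - 646) = -5*(-205) + (-100 - 646) = 1025 - 746 = 279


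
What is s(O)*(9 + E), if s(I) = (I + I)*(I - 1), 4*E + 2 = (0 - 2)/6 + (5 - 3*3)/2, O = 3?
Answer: 95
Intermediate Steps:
E = -13/12 (E = -½ + ((0 - 2)/6 + (5 - 3*3)/2)/4 = -½ + (-2*⅙ + (5 - 9)*(½))/4 = -½ + (-⅓ - 4*½)/4 = -½ + (-⅓ - 2)/4 = -½ + (¼)*(-7/3) = -½ - 7/12 = -13/12 ≈ -1.0833)
s(I) = 2*I*(-1 + I) (s(I) = (2*I)*(-1 + I) = 2*I*(-1 + I))
s(O)*(9 + E) = (2*3*(-1 + 3))*(9 - 13/12) = (2*3*2)*(95/12) = 12*(95/12) = 95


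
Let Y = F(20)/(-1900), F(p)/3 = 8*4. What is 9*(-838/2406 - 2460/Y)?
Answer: 351423861/802 ≈ 4.3818e+5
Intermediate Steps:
F(p) = 96 (F(p) = 3*(8*4) = 3*32 = 96)
Y = -24/475 (Y = 96/(-1900) = 96*(-1/1900) = -24/475 ≈ -0.050526)
9*(-838/2406 - 2460/Y) = 9*(-838/2406 - 2460/(-24/475)) = 9*(-838*1/2406 - 2460*(-475/24)) = 9*(-419/1203 + 97375/2) = 9*(117141287/2406) = 351423861/802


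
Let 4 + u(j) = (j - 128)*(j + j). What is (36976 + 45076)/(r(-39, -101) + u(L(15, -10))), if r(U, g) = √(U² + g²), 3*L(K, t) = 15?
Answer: -50626084/755517 - 41026*√11722/755517 ≈ -72.888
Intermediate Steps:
L(K, t) = 5 (L(K, t) = (⅓)*15 = 5)
u(j) = -4 + 2*j*(-128 + j) (u(j) = -4 + (j - 128)*(j + j) = -4 + (-128 + j)*(2*j) = -4 + 2*j*(-128 + j))
(36976 + 45076)/(r(-39, -101) + u(L(15, -10))) = (36976 + 45076)/(√((-39)² + (-101)²) + (-4 - 256*5 + 2*5²)) = 82052/(√(1521 + 10201) + (-4 - 1280 + 2*25)) = 82052/(√11722 + (-4 - 1280 + 50)) = 82052/(√11722 - 1234) = 82052/(-1234 + √11722)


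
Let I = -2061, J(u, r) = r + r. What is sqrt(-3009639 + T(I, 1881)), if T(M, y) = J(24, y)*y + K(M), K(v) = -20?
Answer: sqrt(4066663) ≈ 2016.6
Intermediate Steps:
J(u, r) = 2*r
T(M, y) = -20 + 2*y**2 (T(M, y) = (2*y)*y - 20 = 2*y**2 - 20 = -20 + 2*y**2)
sqrt(-3009639 + T(I, 1881)) = sqrt(-3009639 + (-20 + 2*1881**2)) = sqrt(-3009639 + (-20 + 2*3538161)) = sqrt(-3009639 + (-20 + 7076322)) = sqrt(-3009639 + 7076302) = sqrt(4066663)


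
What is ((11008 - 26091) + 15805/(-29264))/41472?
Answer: -441404717/1213636608 ≈ -0.36370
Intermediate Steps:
((11008 - 26091) + 15805/(-29264))/41472 = (-15083 + 15805*(-1/29264))*(1/41472) = (-15083 - 15805/29264)*(1/41472) = -441404717/29264*1/41472 = -441404717/1213636608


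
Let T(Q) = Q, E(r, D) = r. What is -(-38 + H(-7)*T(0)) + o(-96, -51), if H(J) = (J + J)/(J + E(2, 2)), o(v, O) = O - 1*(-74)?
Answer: 61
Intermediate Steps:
o(v, O) = 74 + O (o(v, O) = O + 74 = 74 + O)
H(J) = 2*J/(2 + J) (H(J) = (J + J)/(J + 2) = (2*J)/(2 + J) = 2*J/(2 + J))
-(-38 + H(-7)*T(0)) + o(-96, -51) = -(-38 + (2*(-7)/(2 - 7))*0) + (74 - 51) = -(-38 + (2*(-7)/(-5))*0) + 23 = -(-38 + (2*(-7)*(-⅕))*0) + 23 = -(-38 + (14/5)*0) + 23 = -(-38 + 0) + 23 = -1*(-38) + 23 = 38 + 23 = 61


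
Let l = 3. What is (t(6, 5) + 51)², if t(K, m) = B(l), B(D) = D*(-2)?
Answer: 2025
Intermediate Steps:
B(D) = -2*D
t(K, m) = -6 (t(K, m) = -2*3 = -6)
(t(6, 5) + 51)² = (-6 + 51)² = 45² = 2025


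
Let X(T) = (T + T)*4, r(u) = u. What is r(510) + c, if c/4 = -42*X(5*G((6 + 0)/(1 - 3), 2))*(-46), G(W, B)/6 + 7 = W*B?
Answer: -24110850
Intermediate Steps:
G(W, B) = -42 + 6*B*W (G(W, B) = -42 + 6*(W*B) = -42 + 6*(B*W) = -42 + 6*B*W)
X(T) = 8*T (X(T) = (2*T)*4 = 8*T)
c = -24111360 (c = 4*(-336*5*(-42 + 6*2*((6 + 0)/(1 - 3)))*(-46)) = 4*(-336*5*(-42 + 6*2*(6/(-2)))*(-46)) = 4*(-336*5*(-42 + 6*2*(6*(-½)))*(-46)) = 4*(-336*5*(-42 + 6*2*(-3))*(-46)) = 4*(-336*5*(-42 - 36)*(-46)) = 4*(-336*5*(-78)*(-46)) = 4*(-336*(-390)*(-46)) = 4*(-42*(-3120)*(-46)) = 4*(131040*(-46)) = 4*(-6027840) = -24111360)
r(510) + c = 510 - 24111360 = -24110850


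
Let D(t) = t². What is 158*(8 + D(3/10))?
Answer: 63911/50 ≈ 1278.2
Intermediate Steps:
158*(8 + D(3/10)) = 158*(8 + (3/10)²) = 158*(8 + 9/100) = 158*(809/100) = 63911/50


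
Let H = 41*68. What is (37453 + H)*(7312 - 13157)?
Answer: -235208645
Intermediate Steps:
H = 2788
(37453 + H)*(7312 - 13157) = (37453 + 2788)*(7312 - 13157) = 40241*(-5845) = -235208645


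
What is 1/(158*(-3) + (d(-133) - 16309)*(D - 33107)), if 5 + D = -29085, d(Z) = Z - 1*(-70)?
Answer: 1/1018288810 ≈ 9.8204e-10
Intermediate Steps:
d(Z) = 70 + Z (d(Z) = Z + 70 = 70 + Z)
D = -29090 (D = -5 - 29085 = -29090)
1/(158*(-3) + (d(-133) - 16309)*(D - 33107)) = 1/(158*(-3) + ((70 - 133) - 16309)*(-29090 - 33107)) = 1/(-474 + (-63 - 16309)*(-62197)) = 1/(-474 - 16372*(-62197)) = 1/(-474 + 1018289284) = 1/1018288810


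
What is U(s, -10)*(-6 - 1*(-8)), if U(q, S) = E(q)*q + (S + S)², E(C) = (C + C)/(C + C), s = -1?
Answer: 798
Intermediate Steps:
E(C) = 1 (E(C) = (2*C)/((2*C)) = (2*C)*(1/(2*C)) = 1)
U(q, S) = q + 4*S² (U(q, S) = 1*q + (S + S)² = q + (2*S)² = q + 4*S²)
U(s, -10)*(-6 - 1*(-8)) = (-1 + 4*(-10)²)*(-6 - 1*(-8)) = (-1 + 4*100)*(-6 + 8) = (-1 + 400)*2 = 399*2 = 798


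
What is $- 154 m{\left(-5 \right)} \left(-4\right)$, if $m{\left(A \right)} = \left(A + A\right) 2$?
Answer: $-12320$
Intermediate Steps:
$m{\left(A \right)} = 4 A$ ($m{\left(A \right)} = 2 A 2 = 4 A$)
$- 154 m{\left(-5 \right)} \left(-4\right) = - 154 \cdot 4 \left(-5\right) \left(-4\right) = - 154 \left(\left(-20\right) \left(-4\right)\right) = \left(-154\right) 80 = -12320$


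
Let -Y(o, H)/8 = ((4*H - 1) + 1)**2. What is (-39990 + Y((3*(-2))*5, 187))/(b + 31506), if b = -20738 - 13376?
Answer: 2258011/1304 ≈ 1731.6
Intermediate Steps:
Y(o, H) = -128*H**2 (Y(o, H) = -8*((4*H - 1) + 1)**2 = -8*((-1 + 4*H) + 1)**2 = -8*16*H**2 = -128*H**2)
b = -34114
(-39990 + Y((3*(-2))*5, 187))/(b + 31506) = (-39990 - 128*187**2)/(-34114 + 31506) = (-39990 - 128*34969)/(-2608) = (-39990 - 4476032)*(-1/2608) = -4516022*(-1/2608) = 2258011/1304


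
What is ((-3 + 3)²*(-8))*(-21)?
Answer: 0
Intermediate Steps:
((-3 + 3)²*(-8))*(-21) = (0²*(-8))*(-21) = (0*(-8))*(-21) = 0*(-21) = 0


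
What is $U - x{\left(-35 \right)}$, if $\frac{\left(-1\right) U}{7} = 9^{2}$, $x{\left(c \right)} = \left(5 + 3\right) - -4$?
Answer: $-579$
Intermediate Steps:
$x{\left(c \right)} = 12$ ($x{\left(c \right)} = 8 + 4 = 12$)
$U = -567$ ($U = - 7 \cdot 9^{2} = \left(-7\right) 81 = -567$)
$U - x{\left(-35 \right)} = -567 - 12 = -579$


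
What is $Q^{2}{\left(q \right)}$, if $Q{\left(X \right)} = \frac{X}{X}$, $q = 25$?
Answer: $1$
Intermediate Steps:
$Q{\left(X \right)} = 1$
$Q^{2}{\left(q \right)} = 1^{2} = 1$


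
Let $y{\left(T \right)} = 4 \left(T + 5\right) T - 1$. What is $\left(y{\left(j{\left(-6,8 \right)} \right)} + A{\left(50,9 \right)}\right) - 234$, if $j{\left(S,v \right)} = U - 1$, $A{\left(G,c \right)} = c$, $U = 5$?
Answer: $-82$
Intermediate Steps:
$j{\left(S,v \right)} = 4$ ($j{\left(S,v \right)} = 5 - 1 = 4$)
$y{\left(T \right)} = -1 + 4 T \left(5 + T\right)$ ($y{\left(T \right)} = 4 \left(5 + T\right) T - 1 = 4 T \left(5 + T\right) - 1 = -1 + 4 T \left(5 + T\right)$)
$\left(y{\left(j{\left(-6,8 \right)} \right)} + A{\left(50,9 \right)}\right) - 234 = \left(\left(-1 + 4 \cdot 4^{2} + 20 \cdot 4\right) + 9\right) - 234 = \left(\left(-1 + 4 \cdot 16 + 80\right) + 9\right) - 234 = \left(\left(-1 + 64 + 80\right) + 9\right) - 234 = \left(143 + 9\right) - 234 = 152 - 234 = -82$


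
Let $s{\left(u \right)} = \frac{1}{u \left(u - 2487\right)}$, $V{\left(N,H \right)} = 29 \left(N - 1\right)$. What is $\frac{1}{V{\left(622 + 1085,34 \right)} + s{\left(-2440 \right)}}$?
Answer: $\frac{12021880}{594770491121} \approx 2.0213 \cdot 10^{-5}$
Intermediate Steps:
$V{\left(N,H \right)} = -29 + 29 N$ ($V{\left(N,H \right)} = 29 \left(-1 + N\right) = -29 + 29 N$)
$s{\left(u \right)} = \frac{1}{u \left(-2487 + u\right)}$
$\frac{1}{V{\left(622 + 1085,34 \right)} + s{\left(-2440 \right)}} = \frac{1}{\left(-29 + 29 \left(622 + 1085\right)\right) + \frac{1}{\left(-2440\right) \left(-2487 - 2440\right)}} = \frac{1}{\left(-29 + 29 \cdot 1707\right) - \frac{1}{2440 \left(-4927\right)}} = \frac{1}{\left(-29 + 49503\right) - - \frac{1}{12021880}} = \frac{1}{49474 + \frac{1}{12021880}} = \frac{1}{\frac{594770491121}{12021880}} = \frac{12021880}{594770491121}$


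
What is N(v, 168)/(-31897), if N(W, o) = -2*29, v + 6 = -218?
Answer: 58/31897 ≈ 0.0018184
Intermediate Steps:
v = -224 (v = -6 - 218 = -224)
N(W, o) = -58
N(v, 168)/(-31897) = -58/(-31897) = -58*(-1/31897) = 58/31897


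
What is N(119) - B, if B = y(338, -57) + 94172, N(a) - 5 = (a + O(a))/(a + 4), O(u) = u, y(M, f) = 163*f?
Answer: -10439510/123 ≈ -84874.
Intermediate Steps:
N(a) = 5 + 2*a/(4 + a) (N(a) = 5 + (a + a)/(a + 4) = 5 + (2*a)/(4 + a) = 5 + 2*a/(4 + a))
B = 84881 (B = 163*(-57) + 94172 = -9291 + 94172 = 84881)
N(119) - B = (20 + 7*119)/(4 + 119) - 1*84881 = (20 + 833)/123 - 84881 = (1/123)*853 - 84881 = 853/123 - 84881 = -10439510/123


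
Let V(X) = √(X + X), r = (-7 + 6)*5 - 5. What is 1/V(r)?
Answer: -I*√5/10 ≈ -0.22361*I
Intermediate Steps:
r = -10 (r = -1*5 - 5 = -5 - 5 = -10)
V(X) = √2*√X (V(X) = √(2*X) = √2*√X)
1/V(r) = 1/(√2*√(-10)) = 1/(√2*(I*√10)) = 1/(2*I*√5) = -I*√5/10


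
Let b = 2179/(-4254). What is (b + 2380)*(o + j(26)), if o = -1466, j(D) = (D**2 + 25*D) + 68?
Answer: -121468092/709 ≈ -1.7132e+5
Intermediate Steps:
j(D) = 68 + D**2 + 25*D
b = -2179/4254 (b = 2179*(-1/4254) = -2179/4254 ≈ -0.51222)
(b + 2380)*(o + j(26)) = (-2179/4254 + 2380)*(-1466 + (68 + 26**2 + 25*26)) = 10122341*(-1466 + (68 + 676 + 650))/4254 = 10122341*(-1466 + 1394)/4254 = (10122341/4254)*(-72) = -121468092/709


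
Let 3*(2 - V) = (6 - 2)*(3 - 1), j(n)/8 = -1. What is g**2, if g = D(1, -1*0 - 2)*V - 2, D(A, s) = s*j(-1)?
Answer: 1444/9 ≈ 160.44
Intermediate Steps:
j(n) = -8 (j(n) = 8*(-1) = -8)
D(A, s) = -8*s (D(A, s) = s*(-8) = -8*s)
V = -2/3 (V = 2 - (6 - 2)*(3 - 1)/3 = 2 - 4*2/3 = 2 - 1/3*8 = 2 - 8/3 = -2/3 ≈ -0.66667)
g = -38/3 (g = -8*(-1*0 - 2)*(-2/3) - 2 = -8*(0 - 2)*(-2/3) - 2 = -8*(-2)*(-2/3) - 2 = 16*(-2/3) - 2 = -32/3 - 2 = -38/3 ≈ -12.667)
g**2 = (-38/3)**2 = 1444/9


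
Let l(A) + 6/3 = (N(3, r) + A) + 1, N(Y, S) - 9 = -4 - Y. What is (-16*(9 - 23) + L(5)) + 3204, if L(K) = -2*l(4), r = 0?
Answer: 3418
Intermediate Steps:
N(Y, S) = 5 - Y (N(Y, S) = 9 + (-4 - Y) = 5 - Y)
l(A) = 1 + A (l(A) = -2 + (((5 - 1*3) + A) + 1) = -2 + (((5 - 3) + A) + 1) = -2 + ((2 + A) + 1) = -2 + (3 + A) = 1 + A)
L(K) = -10 (L(K) = -2*(1 + 4) = -2*5 = -10)
(-16*(9 - 23) + L(5)) + 3204 = (-16*(9 - 23) - 10) + 3204 = (-16*(-14) - 10) + 3204 = (224 - 10) + 3204 = 214 + 3204 = 3418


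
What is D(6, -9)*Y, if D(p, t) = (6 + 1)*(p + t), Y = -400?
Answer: 8400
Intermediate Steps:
D(p, t) = 7*p + 7*t (D(p, t) = 7*(p + t) = 7*p + 7*t)
D(6, -9)*Y = (7*6 + 7*(-9))*(-400) = (42 - 63)*(-400) = -21*(-400) = 8400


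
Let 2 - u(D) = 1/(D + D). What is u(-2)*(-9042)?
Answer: -40689/2 ≈ -20345.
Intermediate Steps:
u(D) = 2 - 1/(2*D) (u(D) = 2 - 1/(D + D) = 2 - 1/(2*D))
u(-2)*(-9042) = (2 - ½/(-2))*(-9042) = (2 - ½*(-½))*(-9042) = (2 + ¼)*(-9042) = (9/4)*(-9042) = -40689/2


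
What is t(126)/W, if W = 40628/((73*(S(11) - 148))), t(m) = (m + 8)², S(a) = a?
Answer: -44894489/10157 ≈ -4420.1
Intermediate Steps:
t(m) = (8 + m)²
W = -40628/10001 (W = 40628/((73*(11 - 148))) = 40628/((73*(-137))) = 40628/(-10001) = 40628*(-1/10001) = -40628/10001 ≈ -4.0624)
t(126)/W = (8 + 126)²/(-40628/10001) = 134²*(-10001/40628) = 17956*(-10001/40628) = -44894489/10157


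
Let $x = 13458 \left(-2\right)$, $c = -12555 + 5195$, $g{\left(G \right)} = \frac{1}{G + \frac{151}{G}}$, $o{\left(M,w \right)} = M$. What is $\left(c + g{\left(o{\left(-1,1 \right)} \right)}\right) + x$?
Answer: $- \frac{5209953}{152} \approx -34276.0$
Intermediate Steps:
$c = -7360$
$x = -26916$
$\left(c + g{\left(o{\left(-1,1 \right)} \right)}\right) + x = \left(-7360 - \frac{1}{151 + \left(-1\right)^{2}}\right) - 26916 = \left(-7360 - \frac{1}{151 + 1}\right) - 26916 = \left(-7360 - \frac{1}{152}\right) - 26916 = - \frac{1118721}{152} - 26916 = - \frac{5209953}{152}$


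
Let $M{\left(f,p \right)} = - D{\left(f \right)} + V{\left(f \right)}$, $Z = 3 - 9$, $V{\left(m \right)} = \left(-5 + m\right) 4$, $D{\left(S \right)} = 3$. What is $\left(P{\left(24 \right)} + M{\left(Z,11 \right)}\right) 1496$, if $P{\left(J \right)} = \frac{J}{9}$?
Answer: $- \frac{198968}{3} \approx -66323.0$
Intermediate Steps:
$P{\left(J \right)} = \frac{J}{9}$ ($P{\left(J \right)} = J \frac{1}{9} = \frac{J}{9}$)
$V{\left(m \right)} = -20 + 4 m$
$Z = -6$ ($Z = 3 - 9 = -6$)
$M{\left(f,p \right)} = -23 + 4 f$ ($M{\left(f,p \right)} = \left(-1\right) 3 + \left(-20 + 4 f\right) = -3 + \left(-20 + 4 f\right) = -23 + 4 f$)
$\left(P{\left(24 \right)} + M{\left(Z,11 \right)}\right) 1496 = \left(\frac{1}{9} \cdot 24 + \left(-23 + 4 \left(-6\right)\right)\right) 1496 = \left(\frac{8}{3} - 47\right) 1496 = \left(- \frac{133}{3}\right) 1496 = - \frac{198968}{3}$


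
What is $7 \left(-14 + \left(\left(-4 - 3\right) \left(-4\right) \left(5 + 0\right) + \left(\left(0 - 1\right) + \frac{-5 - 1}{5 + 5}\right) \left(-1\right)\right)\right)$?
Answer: $\frac{4466}{5} \approx 893.2$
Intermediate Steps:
$7 \left(-14 + \left(\left(-4 - 3\right) \left(-4\right) \left(5 + 0\right) + \left(\left(0 - 1\right) + \frac{-5 - 1}{5 + 5}\right) \left(-1\right)\right)\right) = 7 \left(-14 + \left(\left(-7\right) \left(-4\right) 5 + \left(-1 - \frac{6}{10}\right) \left(-1\right)\right)\right) = 7 \left(-14 + \left(28 \cdot 5 + \left(-1 - \frac{3}{5}\right) \left(-1\right)\right)\right) = 7 \left(-14 + \left(140 + \left(-1 - \frac{3}{5}\right) \left(-1\right)\right)\right) = 7 \left(-14 + \left(140 - - \frac{8}{5}\right)\right) = 7 \left(-14 + \left(140 + \frac{8}{5}\right)\right) = 7 \left(-14 + \frac{708}{5}\right) = 7 \cdot \frac{638}{5} = \frac{4466}{5}$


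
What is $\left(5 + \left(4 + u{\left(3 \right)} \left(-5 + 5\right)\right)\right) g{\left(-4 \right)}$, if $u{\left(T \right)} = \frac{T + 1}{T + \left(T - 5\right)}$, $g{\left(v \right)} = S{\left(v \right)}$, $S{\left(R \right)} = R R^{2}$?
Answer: $-576$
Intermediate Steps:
$S{\left(R \right)} = R^{3}$
$g{\left(v \right)} = v^{3}$
$u{\left(T \right)} = \frac{1 + T}{-5 + 2 T}$ ($u{\left(T \right)} = \frac{1 + T}{T + \left(T - 5\right)} = \frac{1 + T}{T + \left(-5 + T\right)} = \frac{1 + T}{-5 + 2 T}$)
$\left(5 + \left(4 + u{\left(3 \right)} \left(-5 + 5\right)\right)\right) g{\left(-4 \right)} = \left(5 + \left(4 + \frac{1 + 3}{-5 + 2 \cdot 3} \left(-5 + 5\right)\right)\right) \left(-4\right)^{3} = \left(5 + \left(4 + \frac{1}{-5 + 6} \cdot 4 \cdot 0\right)\right) \left(-64\right) = \left(5 + \left(4 + 1^{-1} \cdot 4 \cdot 0\right)\right) \left(-64\right) = \left(5 + \left(4 + 1 \cdot 4 \cdot 0\right)\right) \left(-64\right) = \left(5 + \left(4 + 4 \cdot 0\right)\right) \left(-64\right) = \left(5 + \left(4 + 0\right)\right) \left(-64\right) = \left(5 + 4\right) \left(-64\right) = 9 \left(-64\right) = -576$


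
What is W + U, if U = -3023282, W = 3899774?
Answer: 876492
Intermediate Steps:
W + U = 3899774 - 3023282 = 876492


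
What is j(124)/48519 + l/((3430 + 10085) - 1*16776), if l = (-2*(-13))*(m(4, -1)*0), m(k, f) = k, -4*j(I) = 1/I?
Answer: -1/24065424 ≈ -4.1553e-8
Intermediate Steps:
j(I) = -1/(4*I)
l = 0 (l = (-2*(-13))*(4*0) = 26*0 = 0)
j(124)/48519 + l/((3430 + 10085) - 1*16776) = -1/4/124/48519 + 0/((3430 + 10085) - 1*16776) = -1/4*1/124*(1/48519) + 0/(13515 - 16776) = -1/496*1/48519 + 0/(-3261) = -1/24065424 + 0*(-1/3261) = -1/24065424 + 0 = -1/24065424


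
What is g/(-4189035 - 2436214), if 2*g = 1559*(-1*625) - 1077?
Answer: 487726/6625249 ≈ 0.073616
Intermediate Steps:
g = -487726 (g = (1559*(-1*625) - 1077)/2 = (1559*(-625) - 1077)/2 = (-974375 - 1077)/2 = (½)*(-975452) = -487726)
g/(-4189035 - 2436214) = -487726/(-4189035 - 2436214) = -487726/(-6625249) = -487726*(-1/6625249) = 487726/6625249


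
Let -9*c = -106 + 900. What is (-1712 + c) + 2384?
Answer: 5254/9 ≈ 583.78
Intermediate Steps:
c = -794/9 (c = -(-106 + 900)/9 = -1/9*794 = -794/9 ≈ -88.222)
(-1712 + c) + 2384 = (-1712 - 794/9) + 2384 = -16202/9 + 2384 = 5254/9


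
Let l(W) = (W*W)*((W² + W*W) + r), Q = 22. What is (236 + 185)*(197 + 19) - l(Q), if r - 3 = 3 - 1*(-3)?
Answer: -381932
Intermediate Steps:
r = 9 (r = 3 + (3 - 1*(-3)) = 3 + (3 + 3) = 3 + 6 = 9)
l(W) = W²*(9 + 2*W²) (l(W) = (W*W)*((W² + W*W) + 9) = W²*((W² + W²) + 9) = W²*(2*W² + 9) = W²*(9 + 2*W²))
(236 + 185)*(197 + 19) - l(Q) = (236 + 185)*(197 + 19) - 22²*(9 + 2*22²) = 421*216 - 484*(9 + 2*484) = 90936 - 484*(9 + 968) = 90936 - 484*977 = 90936 - 1*472868 = 90936 - 472868 = -381932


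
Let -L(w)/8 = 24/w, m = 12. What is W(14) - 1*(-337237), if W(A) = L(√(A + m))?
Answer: 337237 - 96*√26/13 ≈ 3.3720e+5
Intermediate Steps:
L(w) = -192/w
W(A) = -192/√(12 + A) (W(A) = -192/√(A + 12) = -192/√(12 + A))
W(14) - 1*(-337237) = -192/√(12 + 14) - 1*(-337237) = -96*√26/13 + 337237 = 337237 - 96*√26/13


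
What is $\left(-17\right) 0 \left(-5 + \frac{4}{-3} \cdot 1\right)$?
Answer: $0$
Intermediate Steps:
$\left(-17\right) 0 \left(-5 + \frac{4}{-3} \cdot 1\right) = 0 \left(-5 + 4 \left(- \frac{1}{3}\right) 1\right) = 0 \left(-5 - \frac{4}{3}\right) = 0 \left(- \frac{19}{3}\right) = 0$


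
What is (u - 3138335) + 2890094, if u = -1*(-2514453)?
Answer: 2266212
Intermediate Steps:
u = 2514453
(u - 3138335) + 2890094 = (2514453 - 3138335) + 2890094 = -623882 + 2890094 = 2266212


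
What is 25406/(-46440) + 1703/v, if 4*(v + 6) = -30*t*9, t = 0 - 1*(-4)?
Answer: -1793737/267030 ≈ -6.7174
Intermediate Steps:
t = 4 (t = 0 + 4 = 4)
v = -276 (v = -6 + (-30*4*9)/4 = -6 + (-120*9)/4 = -6 + (¼)*(-1080) = -6 - 270 = -276)
25406/(-46440) + 1703/v = 25406/(-46440) + 1703/(-276) = 25406*(-1/46440) + 1703*(-1/276) = -12703/23220 - 1703/276 = -1793737/267030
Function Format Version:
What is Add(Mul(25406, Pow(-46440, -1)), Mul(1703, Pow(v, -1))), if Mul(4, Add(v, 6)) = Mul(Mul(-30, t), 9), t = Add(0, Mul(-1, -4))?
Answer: Rational(-1793737, 267030) ≈ -6.7174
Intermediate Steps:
t = 4 (t = Add(0, 4) = 4)
v = -276 (v = Add(-6, Mul(Rational(1, 4), Mul(Mul(-30, 4), 9))) = Add(-6, Mul(Rational(1, 4), Mul(-120, 9))) = Add(-6, Mul(Rational(1, 4), -1080)) = Add(-6, -270) = -276)
Add(Mul(25406, Pow(-46440, -1)), Mul(1703, Pow(v, -1))) = Add(Mul(25406, Pow(-46440, -1)), Mul(1703, Pow(-276, -1))) = Add(Mul(25406, Rational(-1, 46440)), Mul(1703, Rational(-1, 276))) = Add(Rational(-12703, 23220), Rational(-1703, 276)) = Rational(-1793737, 267030)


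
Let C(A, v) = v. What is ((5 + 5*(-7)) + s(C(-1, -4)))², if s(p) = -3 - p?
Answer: 841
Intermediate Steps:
((5 + 5*(-7)) + s(C(-1, -4)))² = ((5 + 5*(-7)) + (-3 - 1*(-4)))² = ((5 - 35) + (-3 + 4))² = (-30 + 1)² = (-29)² = 841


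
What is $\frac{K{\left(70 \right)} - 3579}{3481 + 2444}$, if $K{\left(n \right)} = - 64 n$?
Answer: $- \frac{8059}{5925} \approx -1.3602$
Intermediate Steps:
$\frac{K{\left(70 \right)} - 3579}{3481 + 2444} = \frac{\left(-64\right) 70 - 3579}{3481 + 2444} = \frac{-4480 - 3579}{5925} = \left(-8059\right) \frac{1}{5925} = - \frac{8059}{5925}$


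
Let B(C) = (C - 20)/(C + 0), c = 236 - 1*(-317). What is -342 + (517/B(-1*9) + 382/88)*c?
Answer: 115843471/1276 ≈ 90786.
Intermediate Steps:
c = 553 (c = 236 + 317 = 553)
B(C) = (-20 + C)/C
-342 + (517/B(-1*9) + 382/88)*c = -342 + (517/(((-20 - 1*9)/((-1*9)))) + 382/88)*553 = -342 + (517/(((-20 - 9)/(-9))) + 382*(1/88))*553 = -342 + (517/((-1/9*(-29))) + 191/44)*553 = -342 + (517/(29/9) + 191/44)*553 = -342 + (517*(9/29) + 191/44)*553 = -342 + (4653/29 + 191/44)*553 = -342 + (210271/1276)*553 = -342 + 116279863/1276 = 115843471/1276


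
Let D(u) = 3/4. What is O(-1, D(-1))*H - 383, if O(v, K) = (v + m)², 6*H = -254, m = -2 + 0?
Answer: -764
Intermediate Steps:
m = -2
H = -127/3 (H = (⅙)*(-254) = -127/3 ≈ -42.333)
D(u) = ¾ (D(u) = 3*(¼) = ¾)
O(v, K) = (-2 + v)² (O(v, K) = (v - 2)² = (-2 + v)²)
O(-1, D(-1))*H - 383 = (-2 - 1)²*(-127/3) - 383 = (-3)²*(-127/3) - 383 = 9*(-127/3) - 383 = -381 - 383 = -764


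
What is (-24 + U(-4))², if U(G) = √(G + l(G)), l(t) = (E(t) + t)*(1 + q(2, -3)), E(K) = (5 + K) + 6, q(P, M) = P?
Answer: (24 - √5)² ≈ 473.67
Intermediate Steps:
E(K) = 11 + K
l(t) = 33 + 6*t (l(t) = ((11 + t) + t)*(1 + 2) = (11 + 2*t)*3 = 33 + 6*t)
U(G) = √(33 + 7*G) (U(G) = √(G + (33 + 6*G)) = √(33 + 7*G))
(-24 + U(-4))² = (-24 + √(33 + 7*(-4)))² = (-24 + √(33 - 28))² = (-24 + √5)²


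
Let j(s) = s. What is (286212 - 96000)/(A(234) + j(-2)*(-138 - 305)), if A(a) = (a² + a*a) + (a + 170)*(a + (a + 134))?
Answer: 8646/16073 ≈ 0.53792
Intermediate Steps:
A(a) = 2*a² + (134 + 2*a)*(170 + a) (A(a) = (a² + a²) + (170 + a)*(a + (134 + a)) = 2*a² + (170 + a)*(134 + 2*a) = 2*a² + (134 + 2*a)*(170 + a))
(286212 - 96000)/(A(234) + j(-2)*(-138 - 305)) = (286212 - 96000)/((22780 + 4*234² + 474*234) - 2*(-138 - 305)) = 190212/((22780 + 4*54756 + 110916) - 2*(-443)) = 190212/((22780 + 219024 + 110916) + 886) = 190212/(352720 + 886) = 190212/353606 = 190212*(1/353606) = 8646/16073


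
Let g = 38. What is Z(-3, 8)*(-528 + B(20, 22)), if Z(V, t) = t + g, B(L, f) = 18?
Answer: -23460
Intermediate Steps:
Z(V, t) = 38 + t (Z(V, t) = t + 38 = 38 + t)
Z(-3, 8)*(-528 + B(20, 22)) = (38 + 8)*(-528 + 18) = 46*(-510) = -23460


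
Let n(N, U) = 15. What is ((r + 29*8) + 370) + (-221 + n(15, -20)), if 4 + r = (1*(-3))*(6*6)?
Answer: 284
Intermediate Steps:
r = -112 (r = -4 + (1*(-3))*(6*6) = -4 - 3*36 = -4 - 108 = -112)
((r + 29*8) + 370) + (-221 + n(15, -20)) = ((-112 + 29*8) + 370) + (-221 + 15) = ((-112 + 232) + 370) - 206 = (120 + 370) - 206 = 490 - 206 = 284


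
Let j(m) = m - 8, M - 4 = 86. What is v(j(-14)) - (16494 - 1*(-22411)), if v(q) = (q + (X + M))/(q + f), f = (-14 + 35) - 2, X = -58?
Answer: -116725/3 ≈ -38908.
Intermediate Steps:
M = 90 (M = 4 + 86 = 90)
j(m) = -8 + m
f = 19 (f = 21 - 2 = 19)
v(q) = (32 + q)/(19 + q) (v(q) = (q + (-58 + 90))/(q + 19) = (q + 32)/(19 + q) = (32 + q)/(19 + q))
v(j(-14)) - (16494 - 1*(-22411)) = (32 + (-8 - 14))/(19 + (-8 - 14)) - (16494 - 1*(-22411)) = (32 - 22)/(19 - 22) - (16494 + 22411) = 10/(-3) - 1*38905 = -1/3*10 - 38905 = -10/3 - 38905 = -116725/3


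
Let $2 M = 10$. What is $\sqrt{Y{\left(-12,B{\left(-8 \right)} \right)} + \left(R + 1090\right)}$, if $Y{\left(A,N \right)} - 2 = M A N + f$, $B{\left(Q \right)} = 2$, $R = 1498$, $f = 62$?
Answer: $2 \sqrt{633} \approx 50.319$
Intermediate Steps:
$M = 5$ ($M = \frac{1}{2} \cdot 10 = 5$)
$Y{\left(A,N \right)} = 64 + 5 A N$ ($Y{\left(A,N \right)} = 2 + \left(5 A N + 62\right) = 2 + \left(62 + 5 A N\right) = 64 + 5 A N$)
$\sqrt{Y{\left(-12,B{\left(-8 \right)} \right)} + \left(R + 1090\right)} = \sqrt{\left(64 + 5 \left(-12\right) 2\right) + \left(1498 + 1090\right)} = \sqrt{\left(64 - 120\right) + 2588} = \sqrt{-56 + 2588} = \sqrt{2532} = 2 \sqrt{633}$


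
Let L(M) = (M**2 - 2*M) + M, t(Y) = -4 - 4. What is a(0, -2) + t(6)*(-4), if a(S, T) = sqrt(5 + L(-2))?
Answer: 32 + sqrt(11) ≈ 35.317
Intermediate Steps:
t(Y) = -8
L(M) = M**2 - M
a(S, T) = sqrt(11) (a(S, T) = sqrt(5 - 2*(-1 - 2)) = sqrt(5 - 2*(-3)) = sqrt(5 + 6) = sqrt(11))
a(0, -2) + t(6)*(-4) = sqrt(11) - 8*(-4) = sqrt(11) + 32 = 32 + sqrt(11)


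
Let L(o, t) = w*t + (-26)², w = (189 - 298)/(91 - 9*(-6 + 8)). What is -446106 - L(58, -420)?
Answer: -32660866/73 ≈ -4.4741e+5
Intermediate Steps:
w = -109/73 (w = -109/(91 - 9*2) = -109/(91 - 18) = -109/73 ≈ -1.4932)
L(o, t) = 676 - 109*t/73 (L(o, t) = -109*t/73 + (-26)² = -109*t/73 + 676 = 676 - 109*t/73)
-446106 - L(58, -420) = -446106 - (676 - 109/73*(-420)) = -446106 - (676 + 45780/73) = -446106 - 1*95128/73 = -446106 - 95128/73 = -32660866/73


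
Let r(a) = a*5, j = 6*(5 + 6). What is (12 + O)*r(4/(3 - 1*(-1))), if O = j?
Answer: 390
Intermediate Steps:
j = 66 (j = 6*11 = 66)
O = 66
r(a) = 5*a
(12 + O)*r(4/(3 - 1*(-1))) = (12 + 66)*(5*(4/(3 - 1*(-1)))) = 78*(5*(4/(3 + 1))) = 78*(5*(4/4)) = 78*(5*(4*(¼))) = 78*(5*1) = 78*5 = 390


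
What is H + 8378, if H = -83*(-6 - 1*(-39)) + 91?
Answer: 5730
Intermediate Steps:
H = -2648 (H = -83*(-6 + 39) + 91 = -83*33 + 91 = -2739 + 91 = -2648)
H + 8378 = -2648 + 8378 = 5730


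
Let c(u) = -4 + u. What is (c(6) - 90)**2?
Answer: 7744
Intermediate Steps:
(c(6) - 90)**2 = ((-4 + 6) - 90)**2 = (2 - 90)**2 = (-88)**2 = 7744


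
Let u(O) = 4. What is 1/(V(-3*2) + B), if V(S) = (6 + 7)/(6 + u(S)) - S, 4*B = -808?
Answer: -10/1947 ≈ -0.0051361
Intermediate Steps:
B = -202 (B = (¼)*(-808) = -202)
V(S) = 13/10 - S (V(S) = (6 + 7)/(6 + 4) - S = 13/10 - S)
1/(V(-3*2) + B) = 1/((13/10 - (-3)*2) - 202) = 1/((13/10 - 1*(-6)) - 202) = 1/((13/10 + 6) - 202) = 1/(73/10 - 202) = 1/(-1947/10) = -10/1947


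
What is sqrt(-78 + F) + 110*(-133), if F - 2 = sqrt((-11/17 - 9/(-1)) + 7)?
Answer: -14630 + I*sqrt(21964 - 51*sqrt(493))/17 ≈ -14630.0 + 8.4901*I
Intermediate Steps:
F = 2 + 3*sqrt(493)/17 (F = 2 + sqrt((-11/17 - 9/(-1)) + 7) = 2 + sqrt((-11*1/17 - 9*(-1)) + 7) = 2 + sqrt((-11/17 + 9) + 7) = 2 + sqrt(142/17 + 7) = 2 + sqrt(261/17) = 2 + 3*sqrt(493)/17 ≈ 5.9183)
sqrt(-78 + F) + 110*(-133) = sqrt(-78 + (2 + 3*sqrt(493)/17)) + 110*(-133) = sqrt(-76 + 3*sqrt(493)/17) - 14630 = -14630 + sqrt(-76 + 3*sqrt(493)/17)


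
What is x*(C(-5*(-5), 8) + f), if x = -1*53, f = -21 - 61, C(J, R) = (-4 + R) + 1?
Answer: 4081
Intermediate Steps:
C(J, R) = -3 + R
f = -82
x = -53
x*(C(-5*(-5), 8) + f) = -53*((-3 + 8) - 82) = -53*(5 - 82) = -53*(-77) = 4081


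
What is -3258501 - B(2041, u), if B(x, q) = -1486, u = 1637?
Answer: -3257015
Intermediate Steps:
-3258501 - B(2041, u) = -3258501 - 1*(-1486) = -3258501 + 1486 = -3257015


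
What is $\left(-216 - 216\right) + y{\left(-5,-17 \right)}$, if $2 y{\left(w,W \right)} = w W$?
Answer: $- \frac{779}{2} \approx -389.5$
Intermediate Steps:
$y{\left(w,W \right)} = \frac{W w}{2}$ ($y{\left(w,W \right)} = \frac{w W}{2} = \frac{W w}{2}$)
$\left(-216 - 216\right) + y{\left(-5,-17 \right)} = \left(-216 - 216\right) + \frac{1}{2} \left(-17\right) \left(-5\right) = \left(-216 - 216\right) + \frac{85}{2} = -432 + \frac{85}{2} = - \frac{779}{2}$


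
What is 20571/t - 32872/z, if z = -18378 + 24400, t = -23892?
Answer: -151542731/23979604 ≈ -6.3196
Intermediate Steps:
z = 6022
20571/t - 32872/z = 20571/(-23892) - 32872/6022 = 20571*(-1/23892) - 32872*1/6022 = -6857/7964 - 16436/3011 = -151542731/23979604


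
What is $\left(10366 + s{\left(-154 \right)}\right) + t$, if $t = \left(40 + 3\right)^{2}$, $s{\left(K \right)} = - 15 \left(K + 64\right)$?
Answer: $13565$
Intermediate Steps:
$s{\left(K \right)} = -960 - 15 K$ ($s{\left(K \right)} = - 15 \left(64 + K\right) = -960 - 15 K$)
$t = 1849$ ($t = 43^{2} = 1849$)
$\left(10366 + s{\left(-154 \right)}\right) + t = \left(10366 - -1350\right) + 1849 = \left(10366 + \left(-960 + 2310\right)\right) + 1849 = \left(10366 + 1350\right) + 1849 = 11716 + 1849 = 13565$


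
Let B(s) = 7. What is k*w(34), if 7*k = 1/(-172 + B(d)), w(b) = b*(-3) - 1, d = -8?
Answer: 103/1155 ≈ 0.089177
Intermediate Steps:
w(b) = -1 - 3*b (w(b) = -3*b - 1 = -1 - 3*b)
k = -1/1155 (k = 1/(7*(-172 + 7)) = (1/7)/(-165) = (1/7)*(-1/165) = -1/1155 ≈ -0.00086580)
k*w(34) = -(-1 - 3*34)/1155 = -(-1 - 102)/1155 = -1/1155*(-103) = 103/1155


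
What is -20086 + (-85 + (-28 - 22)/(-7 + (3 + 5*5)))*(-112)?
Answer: -30898/3 ≈ -10299.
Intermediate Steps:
-20086 + (-85 + (-28 - 22)/(-7 + (3 + 5*5)))*(-112) = -20086 + (-85 - 50/(-7 + (3 + 25)))*(-112) = -20086 + (-85 - 50/(-7 + 28))*(-112) = -20086 + (-85 - 50/21)*(-112) = -20086 - 1835/21*(-112) = -20086 + 29360/3 = -30898/3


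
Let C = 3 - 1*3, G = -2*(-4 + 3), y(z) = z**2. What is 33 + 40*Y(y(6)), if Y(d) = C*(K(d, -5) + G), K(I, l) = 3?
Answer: 33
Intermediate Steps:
G = 2 (G = -2*(-1) = 2)
C = 0 (C = 3 - 3 = 0)
Y(d) = 0 (Y(d) = 0*(3 + 2) = 0*5 = 0)
33 + 40*Y(y(6)) = 33 + 40*0 = 33 + 0 = 33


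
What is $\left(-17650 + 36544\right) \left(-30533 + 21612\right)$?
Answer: $-168553374$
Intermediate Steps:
$\left(-17650 + 36544\right) \left(-30533 + 21612\right) = 18894 \left(-8921\right) = -168553374$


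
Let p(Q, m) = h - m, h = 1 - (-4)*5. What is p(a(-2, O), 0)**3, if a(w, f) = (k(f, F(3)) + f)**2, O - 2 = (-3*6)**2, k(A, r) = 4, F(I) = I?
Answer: 9261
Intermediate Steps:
O = 326 (O = 2 + (-3*6)**2 = 2 + (-18)**2 = 2 + 324 = 326)
h = 21 (h = 1 - 1*(-20) = 1 + 20 = 21)
a(w, f) = (4 + f)**2
p(Q, m) = 21 - m
p(a(-2, O), 0)**3 = (21 - 1*0)**3 = (21 + 0)**3 = 21**3 = 9261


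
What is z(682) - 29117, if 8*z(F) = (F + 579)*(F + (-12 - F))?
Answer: -62017/2 ≈ -31009.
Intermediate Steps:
z(F) = -1737/2 - 3*F/2 (z(F) = ((F + 579)*(F + (-12 - F)))/8 = ((579 + F)*(-12))/8 = (-6948 - 12*F)/8 = -1737/2 - 3*F/2)
z(682) - 29117 = (-1737/2 - 3/2*682) - 29117 = (-1737/2 - 1023) - 29117 = -3783/2 - 29117 = -62017/2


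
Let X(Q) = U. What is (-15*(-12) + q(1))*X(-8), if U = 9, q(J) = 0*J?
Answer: 1620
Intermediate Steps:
q(J) = 0
X(Q) = 9
(-15*(-12) + q(1))*X(-8) = (-15*(-12) + 0)*9 = (180 + 0)*9 = 180*9 = 1620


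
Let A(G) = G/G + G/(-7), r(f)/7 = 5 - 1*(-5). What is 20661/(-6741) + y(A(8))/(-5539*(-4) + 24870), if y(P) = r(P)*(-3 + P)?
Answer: -23168743/7547673 ≈ -3.0697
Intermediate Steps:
r(f) = 70 (r(f) = 7*(5 - 1*(-5)) = 7*(5 + 5) = 7*10 = 70)
A(G) = 1 - G/7 (A(G) = 1 + G*(-⅐) = 1 - G/7)
y(P) = -210 + 70*P (y(P) = 70*(-3 + P) = -210 + 70*P)
20661/(-6741) + y(A(8))/(-5539*(-4) + 24870) = 20661/(-6741) + (-210 + 70*(1 - ⅐*8))/(-5539*(-4) + 24870) = 20661*(-1/6741) + (-210 + 70*(1 - 8/7))/(22156 + 24870) = -6887/2247 + (-210 + 70*(-⅐))/47026 = -6887/2247 + (-210 - 10)*(1/47026) = -6887/2247 - 220*1/47026 = -6887/2247 - 110/23513 = -23168743/7547673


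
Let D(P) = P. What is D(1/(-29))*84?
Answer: -84/29 ≈ -2.8966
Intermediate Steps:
D(1/(-29))*84 = 84/(-29) = -1/29*84 = -84/29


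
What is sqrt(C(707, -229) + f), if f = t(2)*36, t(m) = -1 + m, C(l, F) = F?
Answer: I*sqrt(193) ≈ 13.892*I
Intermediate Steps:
f = 36 (f = (-1 + 2)*36 = 1*36 = 36)
sqrt(C(707, -229) + f) = sqrt(-229 + 36) = sqrt(-193) = I*sqrt(193)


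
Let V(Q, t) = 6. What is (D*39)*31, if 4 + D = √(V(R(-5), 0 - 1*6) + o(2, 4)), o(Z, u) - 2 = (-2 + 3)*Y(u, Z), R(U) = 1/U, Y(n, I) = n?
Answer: -4836 + 2418*√3 ≈ -647.90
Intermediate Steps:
R(U) = 1/U
o(Z, u) = 2 + u (o(Z, u) = 2 + (-2 + 3)*u = 2 + 1*u = 2 + u)
D = -4 + 2*√3 (D = -4 + √(6 + (2 + 4)) = -4 + √(6 + 6) = -4 + √12 = -4 + 2*√3 ≈ -0.53590)
(D*39)*31 = ((-4 + 2*√3)*39)*31 = (-156 + 78*√3)*31 = -4836 + 2418*√3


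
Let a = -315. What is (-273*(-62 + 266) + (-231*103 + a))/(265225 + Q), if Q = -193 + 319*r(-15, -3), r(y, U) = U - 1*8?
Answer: -79800/261523 ≈ -0.30514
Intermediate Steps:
r(y, U) = -8 + U (r(y, U) = U - 8 = -8 + U)
Q = -3702 (Q = -193 + 319*(-8 - 3) = -193 + 319*(-11) = -193 - 3509 = -3702)
(-273*(-62 + 266) + (-231*103 + a))/(265225 + Q) = (-273*(-62 + 266) + (-231*103 - 315))/(265225 - 3702) = (-273*204 + (-23793 - 315))/261523 = (-55692 - 24108)*(1/261523) = -79800*1/261523 = -79800/261523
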